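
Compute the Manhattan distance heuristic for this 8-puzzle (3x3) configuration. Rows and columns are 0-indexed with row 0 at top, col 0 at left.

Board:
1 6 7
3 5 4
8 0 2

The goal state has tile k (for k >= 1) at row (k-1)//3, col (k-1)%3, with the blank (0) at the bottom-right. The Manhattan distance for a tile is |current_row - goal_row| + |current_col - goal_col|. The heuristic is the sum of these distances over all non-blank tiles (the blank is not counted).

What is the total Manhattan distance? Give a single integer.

Tile 1: at (0,0), goal (0,0), distance |0-0|+|0-0| = 0
Tile 6: at (0,1), goal (1,2), distance |0-1|+|1-2| = 2
Tile 7: at (0,2), goal (2,0), distance |0-2|+|2-0| = 4
Tile 3: at (1,0), goal (0,2), distance |1-0|+|0-2| = 3
Tile 5: at (1,1), goal (1,1), distance |1-1|+|1-1| = 0
Tile 4: at (1,2), goal (1,0), distance |1-1|+|2-0| = 2
Tile 8: at (2,0), goal (2,1), distance |2-2|+|0-1| = 1
Tile 2: at (2,2), goal (0,1), distance |2-0|+|2-1| = 3
Sum: 0 + 2 + 4 + 3 + 0 + 2 + 1 + 3 = 15

Answer: 15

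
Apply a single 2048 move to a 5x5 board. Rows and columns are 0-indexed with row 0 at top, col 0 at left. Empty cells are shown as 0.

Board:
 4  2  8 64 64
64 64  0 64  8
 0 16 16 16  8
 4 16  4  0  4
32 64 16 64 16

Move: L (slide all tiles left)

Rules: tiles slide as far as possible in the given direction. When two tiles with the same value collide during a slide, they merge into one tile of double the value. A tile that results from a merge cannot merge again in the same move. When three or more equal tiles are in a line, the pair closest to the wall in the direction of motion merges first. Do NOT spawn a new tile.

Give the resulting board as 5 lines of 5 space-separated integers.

Slide left:
row 0: [4, 2, 8, 64, 64] -> [4, 2, 8, 128, 0]
row 1: [64, 64, 0, 64, 8] -> [128, 64, 8, 0, 0]
row 2: [0, 16, 16, 16, 8] -> [32, 16, 8, 0, 0]
row 3: [4, 16, 4, 0, 4] -> [4, 16, 8, 0, 0]
row 4: [32, 64, 16, 64, 16] -> [32, 64, 16, 64, 16]

Answer:   4   2   8 128   0
128  64   8   0   0
 32  16   8   0   0
  4  16   8   0   0
 32  64  16  64  16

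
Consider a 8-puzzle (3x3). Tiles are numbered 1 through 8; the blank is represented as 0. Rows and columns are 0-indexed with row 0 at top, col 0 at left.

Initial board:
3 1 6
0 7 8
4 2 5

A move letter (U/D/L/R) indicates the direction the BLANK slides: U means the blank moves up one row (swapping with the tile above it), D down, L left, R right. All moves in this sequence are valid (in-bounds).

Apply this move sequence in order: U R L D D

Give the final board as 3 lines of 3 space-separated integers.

After move 1 (U):
0 1 6
3 7 8
4 2 5

After move 2 (R):
1 0 6
3 7 8
4 2 5

After move 3 (L):
0 1 6
3 7 8
4 2 5

After move 4 (D):
3 1 6
0 7 8
4 2 5

After move 5 (D):
3 1 6
4 7 8
0 2 5

Answer: 3 1 6
4 7 8
0 2 5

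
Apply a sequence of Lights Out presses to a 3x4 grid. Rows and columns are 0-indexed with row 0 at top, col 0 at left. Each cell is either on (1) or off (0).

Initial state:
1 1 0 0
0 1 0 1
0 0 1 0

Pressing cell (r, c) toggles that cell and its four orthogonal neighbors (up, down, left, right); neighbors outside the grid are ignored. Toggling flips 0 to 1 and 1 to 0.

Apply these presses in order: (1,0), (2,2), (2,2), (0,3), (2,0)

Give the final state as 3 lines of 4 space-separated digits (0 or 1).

After press 1 at (1,0):
0 1 0 0
1 0 0 1
1 0 1 0

After press 2 at (2,2):
0 1 0 0
1 0 1 1
1 1 0 1

After press 3 at (2,2):
0 1 0 0
1 0 0 1
1 0 1 0

After press 4 at (0,3):
0 1 1 1
1 0 0 0
1 0 1 0

After press 5 at (2,0):
0 1 1 1
0 0 0 0
0 1 1 0

Answer: 0 1 1 1
0 0 0 0
0 1 1 0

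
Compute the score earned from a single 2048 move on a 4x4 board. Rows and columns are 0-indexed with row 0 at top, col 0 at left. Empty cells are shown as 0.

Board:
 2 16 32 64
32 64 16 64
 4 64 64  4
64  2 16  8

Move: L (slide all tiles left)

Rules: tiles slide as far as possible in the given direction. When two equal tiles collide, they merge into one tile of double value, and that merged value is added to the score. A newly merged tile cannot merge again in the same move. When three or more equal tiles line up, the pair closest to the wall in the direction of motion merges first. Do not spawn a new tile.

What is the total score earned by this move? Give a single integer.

Slide left:
row 0: [2, 16, 32, 64] -> [2, 16, 32, 64]  score +0 (running 0)
row 1: [32, 64, 16, 64] -> [32, 64, 16, 64]  score +0 (running 0)
row 2: [4, 64, 64, 4] -> [4, 128, 4, 0]  score +128 (running 128)
row 3: [64, 2, 16, 8] -> [64, 2, 16, 8]  score +0 (running 128)
Board after move:
  2  16  32  64
 32  64  16  64
  4 128   4   0
 64   2  16   8

Answer: 128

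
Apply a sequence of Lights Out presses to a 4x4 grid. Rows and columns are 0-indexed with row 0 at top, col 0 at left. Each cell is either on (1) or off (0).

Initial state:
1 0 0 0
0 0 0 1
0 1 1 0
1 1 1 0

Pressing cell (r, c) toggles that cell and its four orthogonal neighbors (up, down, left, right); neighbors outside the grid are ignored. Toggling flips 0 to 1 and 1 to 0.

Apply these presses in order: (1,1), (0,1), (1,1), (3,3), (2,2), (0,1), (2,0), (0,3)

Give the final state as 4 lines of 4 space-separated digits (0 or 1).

After press 1 at (1,1):
1 1 0 0
1 1 1 1
0 0 1 0
1 1 1 0

After press 2 at (0,1):
0 0 1 0
1 0 1 1
0 0 1 0
1 1 1 0

After press 3 at (1,1):
0 1 1 0
0 1 0 1
0 1 1 0
1 1 1 0

After press 4 at (3,3):
0 1 1 0
0 1 0 1
0 1 1 1
1 1 0 1

After press 5 at (2,2):
0 1 1 0
0 1 1 1
0 0 0 0
1 1 1 1

After press 6 at (0,1):
1 0 0 0
0 0 1 1
0 0 0 0
1 1 1 1

After press 7 at (2,0):
1 0 0 0
1 0 1 1
1 1 0 0
0 1 1 1

After press 8 at (0,3):
1 0 1 1
1 0 1 0
1 1 0 0
0 1 1 1

Answer: 1 0 1 1
1 0 1 0
1 1 0 0
0 1 1 1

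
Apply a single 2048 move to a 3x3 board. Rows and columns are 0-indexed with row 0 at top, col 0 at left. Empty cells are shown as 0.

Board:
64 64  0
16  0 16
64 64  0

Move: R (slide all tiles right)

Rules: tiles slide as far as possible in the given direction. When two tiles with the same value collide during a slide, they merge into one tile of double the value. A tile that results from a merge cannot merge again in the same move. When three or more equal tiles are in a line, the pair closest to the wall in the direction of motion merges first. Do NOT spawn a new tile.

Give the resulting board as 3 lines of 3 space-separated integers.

Answer:   0   0 128
  0   0  32
  0   0 128

Derivation:
Slide right:
row 0: [64, 64, 0] -> [0, 0, 128]
row 1: [16, 0, 16] -> [0, 0, 32]
row 2: [64, 64, 0] -> [0, 0, 128]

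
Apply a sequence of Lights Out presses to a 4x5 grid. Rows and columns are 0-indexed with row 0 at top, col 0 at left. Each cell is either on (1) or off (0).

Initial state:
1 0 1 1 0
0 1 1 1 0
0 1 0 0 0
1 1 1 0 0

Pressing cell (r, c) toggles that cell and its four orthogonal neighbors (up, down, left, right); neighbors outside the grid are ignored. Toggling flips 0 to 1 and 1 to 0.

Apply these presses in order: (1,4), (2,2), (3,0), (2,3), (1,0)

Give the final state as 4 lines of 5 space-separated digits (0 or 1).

After press 1 at (1,4):
1 0 1 1 1
0 1 1 0 1
0 1 0 0 1
1 1 1 0 0

After press 2 at (2,2):
1 0 1 1 1
0 1 0 0 1
0 0 1 1 1
1 1 0 0 0

After press 3 at (3,0):
1 0 1 1 1
0 1 0 0 1
1 0 1 1 1
0 0 0 0 0

After press 4 at (2,3):
1 0 1 1 1
0 1 0 1 1
1 0 0 0 0
0 0 0 1 0

After press 5 at (1,0):
0 0 1 1 1
1 0 0 1 1
0 0 0 0 0
0 0 0 1 0

Answer: 0 0 1 1 1
1 0 0 1 1
0 0 0 0 0
0 0 0 1 0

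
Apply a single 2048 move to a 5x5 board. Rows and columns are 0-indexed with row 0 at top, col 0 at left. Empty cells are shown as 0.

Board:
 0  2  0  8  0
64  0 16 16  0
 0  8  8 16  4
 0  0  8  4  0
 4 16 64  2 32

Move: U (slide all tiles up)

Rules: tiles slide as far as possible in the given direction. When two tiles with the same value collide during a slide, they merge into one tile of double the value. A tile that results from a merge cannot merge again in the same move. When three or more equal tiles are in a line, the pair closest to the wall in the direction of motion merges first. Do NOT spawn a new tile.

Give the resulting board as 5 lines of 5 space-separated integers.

Answer: 64  2 16  8  4
 4  8 16 32 32
 0 16 64  4  0
 0  0  0  2  0
 0  0  0  0  0

Derivation:
Slide up:
col 0: [0, 64, 0, 0, 4] -> [64, 4, 0, 0, 0]
col 1: [2, 0, 8, 0, 16] -> [2, 8, 16, 0, 0]
col 2: [0, 16, 8, 8, 64] -> [16, 16, 64, 0, 0]
col 3: [8, 16, 16, 4, 2] -> [8, 32, 4, 2, 0]
col 4: [0, 0, 4, 0, 32] -> [4, 32, 0, 0, 0]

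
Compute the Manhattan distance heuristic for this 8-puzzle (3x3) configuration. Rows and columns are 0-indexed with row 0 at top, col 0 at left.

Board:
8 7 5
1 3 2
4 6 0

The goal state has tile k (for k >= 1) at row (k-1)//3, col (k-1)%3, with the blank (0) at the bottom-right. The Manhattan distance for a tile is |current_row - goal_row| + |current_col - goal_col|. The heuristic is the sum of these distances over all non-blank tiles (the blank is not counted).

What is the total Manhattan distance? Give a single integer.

Answer: 16

Derivation:
Tile 8: (0,0)->(2,1) = 3
Tile 7: (0,1)->(2,0) = 3
Tile 5: (0,2)->(1,1) = 2
Tile 1: (1,0)->(0,0) = 1
Tile 3: (1,1)->(0,2) = 2
Tile 2: (1,2)->(0,1) = 2
Tile 4: (2,0)->(1,0) = 1
Tile 6: (2,1)->(1,2) = 2
Sum: 3 + 3 + 2 + 1 + 2 + 2 + 1 + 2 = 16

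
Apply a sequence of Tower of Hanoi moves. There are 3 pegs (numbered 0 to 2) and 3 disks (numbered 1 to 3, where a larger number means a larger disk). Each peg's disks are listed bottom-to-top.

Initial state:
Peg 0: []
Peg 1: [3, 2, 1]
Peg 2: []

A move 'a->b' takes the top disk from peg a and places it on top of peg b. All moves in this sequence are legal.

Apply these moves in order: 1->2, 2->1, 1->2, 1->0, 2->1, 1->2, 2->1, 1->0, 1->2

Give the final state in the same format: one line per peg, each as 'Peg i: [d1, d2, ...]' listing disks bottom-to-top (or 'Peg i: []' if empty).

After move 1 (1->2):
Peg 0: []
Peg 1: [3, 2]
Peg 2: [1]

After move 2 (2->1):
Peg 0: []
Peg 1: [3, 2, 1]
Peg 2: []

After move 3 (1->2):
Peg 0: []
Peg 1: [3, 2]
Peg 2: [1]

After move 4 (1->0):
Peg 0: [2]
Peg 1: [3]
Peg 2: [1]

After move 5 (2->1):
Peg 0: [2]
Peg 1: [3, 1]
Peg 2: []

After move 6 (1->2):
Peg 0: [2]
Peg 1: [3]
Peg 2: [1]

After move 7 (2->1):
Peg 0: [2]
Peg 1: [3, 1]
Peg 2: []

After move 8 (1->0):
Peg 0: [2, 1]
Peg 1: [3]
Peg 2: []

After move 9 (1->2):
Peg 0: [2, 1]
Peg 1: []
Peg 2: [3]

Answer: Peg 0: [2, 1]
Peg 1: []
Peg 2: [3]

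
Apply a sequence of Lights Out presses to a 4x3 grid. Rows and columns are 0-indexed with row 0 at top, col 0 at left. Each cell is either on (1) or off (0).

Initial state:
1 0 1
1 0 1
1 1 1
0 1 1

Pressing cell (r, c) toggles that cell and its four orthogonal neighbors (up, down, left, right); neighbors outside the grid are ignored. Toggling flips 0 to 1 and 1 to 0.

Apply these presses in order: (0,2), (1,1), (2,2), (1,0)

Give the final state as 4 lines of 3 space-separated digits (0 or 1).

Answer: 0 0 0
1 0 0
0 1 0
0 1 0

Derivation:
After press 1 at (0,2):
1 1 0
1 0 0
1 1 1
0 1 1

After press 2 at (1,1):
1 0 0
0 1 1
1 0 1
0 1 1

After press 3 at (2,2):
1 0 0
0 1 0
1 1 0
0 1 0

After press 4 at (1,0):
0 0 0
1 0 0
0 1 0
0 1 0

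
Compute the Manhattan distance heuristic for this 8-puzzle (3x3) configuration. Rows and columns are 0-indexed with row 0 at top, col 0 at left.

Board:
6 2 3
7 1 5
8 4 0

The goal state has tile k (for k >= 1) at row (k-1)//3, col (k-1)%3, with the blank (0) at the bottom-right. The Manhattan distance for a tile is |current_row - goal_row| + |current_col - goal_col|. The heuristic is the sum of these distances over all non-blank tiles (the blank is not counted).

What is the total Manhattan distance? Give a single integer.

Answer: 10

Derivation:
Tile 6: at (0,0), goal (1,2), distance |0-1|+|0-2| = 3
Tile 2: at (0,1), goal (0,1), distance |0-0|+|1-1| = 0
Tile 3: at (0,2), goal (0,2), distance |0-0|+|2-2| = 0
Tile 7: at (1,0), goal (2,0), distance |1-2|+|0-0| = 1
Tile 1: at (1,1), goal (0,0), distance |1-0|+|1-0| = 2
Tile 5: at (1,2), goal (1,1), distance |1-1|+|2-1| = 1
Tile 8: at (2,0), goal (2,1), distance |2-2|+|0-1| = 1
Tile 4: at (2,1), goal (1,0), distance |2-1|+|1-0| = 2
Sum: 3 + 0 + 0 + 1 + 2 + 1 + 1 + 2 = 10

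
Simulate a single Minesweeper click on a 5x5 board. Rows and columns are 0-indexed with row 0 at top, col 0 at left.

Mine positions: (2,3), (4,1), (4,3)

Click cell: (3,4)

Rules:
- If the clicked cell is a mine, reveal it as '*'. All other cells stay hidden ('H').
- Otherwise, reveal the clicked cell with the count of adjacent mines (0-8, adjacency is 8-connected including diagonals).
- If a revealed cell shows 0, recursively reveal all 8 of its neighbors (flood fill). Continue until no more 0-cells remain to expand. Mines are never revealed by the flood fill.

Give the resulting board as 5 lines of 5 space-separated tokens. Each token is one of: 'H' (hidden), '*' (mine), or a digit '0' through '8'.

H H H H H
H H H H H
H H H H H
H H H H 2
H H H H H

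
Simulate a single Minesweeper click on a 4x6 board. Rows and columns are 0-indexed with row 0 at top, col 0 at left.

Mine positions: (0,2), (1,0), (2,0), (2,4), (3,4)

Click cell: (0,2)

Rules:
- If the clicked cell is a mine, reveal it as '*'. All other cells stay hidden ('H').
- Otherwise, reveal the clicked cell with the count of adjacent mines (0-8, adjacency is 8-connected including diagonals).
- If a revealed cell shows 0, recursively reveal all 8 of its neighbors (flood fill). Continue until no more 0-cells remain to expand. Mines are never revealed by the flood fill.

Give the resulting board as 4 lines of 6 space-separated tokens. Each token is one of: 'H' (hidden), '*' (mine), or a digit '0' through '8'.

H H * H H H
H H H H H H
H H H H H H
H H H H H H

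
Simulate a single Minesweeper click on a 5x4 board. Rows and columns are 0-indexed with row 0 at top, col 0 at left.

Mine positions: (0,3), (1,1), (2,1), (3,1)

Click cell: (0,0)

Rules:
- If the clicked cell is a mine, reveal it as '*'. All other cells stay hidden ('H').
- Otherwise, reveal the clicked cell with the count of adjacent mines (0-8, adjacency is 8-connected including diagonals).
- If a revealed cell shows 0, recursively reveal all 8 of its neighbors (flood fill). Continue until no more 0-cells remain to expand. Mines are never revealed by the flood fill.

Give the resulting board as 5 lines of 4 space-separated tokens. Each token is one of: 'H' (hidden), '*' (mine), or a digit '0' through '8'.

1 H H H
H H H H
H H H H
H H H H
H H H H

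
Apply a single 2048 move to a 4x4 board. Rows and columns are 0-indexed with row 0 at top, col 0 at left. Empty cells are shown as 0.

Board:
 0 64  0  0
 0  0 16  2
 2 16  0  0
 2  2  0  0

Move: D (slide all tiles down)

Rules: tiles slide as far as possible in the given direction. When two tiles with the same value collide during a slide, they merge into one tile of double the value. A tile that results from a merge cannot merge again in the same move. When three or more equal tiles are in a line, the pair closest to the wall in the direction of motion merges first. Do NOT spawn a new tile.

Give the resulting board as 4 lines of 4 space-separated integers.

Answer:  0  0  0  0
 0 64  0  0
 0 16  0  0
 4  2 16  2

Derivation:
Slide down:
col 0: [0, 0, 2, 2] -> [0, 0, 0, 4]
col 1: [64, 0, 16, 2] -> [0, 64, 16, 2]
col 2: [0, 16, 0, 0] -> [0, 0, 0, 16]
col 3: [0, 2, 0, 0] -> [0, 0, 0, 2]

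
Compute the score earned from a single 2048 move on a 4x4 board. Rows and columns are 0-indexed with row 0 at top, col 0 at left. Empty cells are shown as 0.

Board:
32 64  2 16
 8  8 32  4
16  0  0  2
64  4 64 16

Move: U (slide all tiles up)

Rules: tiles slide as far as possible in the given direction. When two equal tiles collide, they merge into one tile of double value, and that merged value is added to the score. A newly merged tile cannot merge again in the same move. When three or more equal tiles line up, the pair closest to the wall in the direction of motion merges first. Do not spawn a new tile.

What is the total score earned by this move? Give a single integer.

Slide up:
col 0: [32, 8, 16, 64] -> [32, 8, 16, 64]  score +0 (running 0)
col 1: [64, 8, 0, 4] -> [64, 8, 4, 0]  score +0 (running 0)
col 2: [2, 32, 0, 64] -> [2, 32, 64, 0]  score +0 (running 0)
col 3: [16, 4, 2, 16] -> [16, 4, 2, 16]  score +0 (running 0)
Board after move:
32 64  2 16
 8  8 32  4
16  4 64  2
64  0  0 16

Answer: 0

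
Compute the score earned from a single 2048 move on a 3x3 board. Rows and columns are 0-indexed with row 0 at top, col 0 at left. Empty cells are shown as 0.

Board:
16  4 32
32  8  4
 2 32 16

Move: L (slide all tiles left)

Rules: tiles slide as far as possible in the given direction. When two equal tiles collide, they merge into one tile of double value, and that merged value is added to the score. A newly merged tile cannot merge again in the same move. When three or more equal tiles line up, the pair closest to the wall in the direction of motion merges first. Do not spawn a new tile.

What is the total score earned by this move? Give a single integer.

Answer: 0

Derivation:
Slide left:
row 0: [16, 4, 32] -> [16, 4, 32]  score +0 (running 0)
row 1: [32, 8, 4] -> [32, 8, 4]  score +0 (running 0)
row 2: [2, 32, 16] -> [2, 32, 16]  score +0 (running 0)
Board after move:
16  4 32
32  8  4
 2 32 16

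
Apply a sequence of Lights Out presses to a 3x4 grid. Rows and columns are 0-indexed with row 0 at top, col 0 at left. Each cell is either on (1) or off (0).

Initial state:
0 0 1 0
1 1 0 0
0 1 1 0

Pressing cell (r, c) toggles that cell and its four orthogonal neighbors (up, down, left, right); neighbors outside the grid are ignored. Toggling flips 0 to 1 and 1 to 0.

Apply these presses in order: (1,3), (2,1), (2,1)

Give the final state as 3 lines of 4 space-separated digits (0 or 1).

After press 1 at (1,3):
0 0 1 1
1 1 1 1
0 1 1 1

After press 2 at (2,1):
0 0 1 1
1 0 1 1
1 0 0 1

After press 3 at (2,1):
0 0 1 1
1 1 1 1
0 1 1 1

Answer: 0 0 1 1
1 1 1 1
0 1 1 1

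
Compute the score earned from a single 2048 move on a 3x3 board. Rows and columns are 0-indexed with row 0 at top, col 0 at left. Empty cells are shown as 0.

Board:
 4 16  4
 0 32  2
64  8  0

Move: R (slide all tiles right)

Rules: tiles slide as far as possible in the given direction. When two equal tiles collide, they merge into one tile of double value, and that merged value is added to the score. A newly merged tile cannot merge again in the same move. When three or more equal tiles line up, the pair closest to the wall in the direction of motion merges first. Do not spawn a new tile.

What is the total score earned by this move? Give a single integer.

Answer: 0

Derivation:
Slide right:
row 0: [4, 16, 4] -> [4, 16, 4]  score +0 (running 0)
row 1: [0, 32, 2] -> [0, 32, 2]  score +0 (running 0)
row 2: [64, 8, 0] -> [0, 64, 8]  score +0 (running 0)
Board after move:
 4 16  4
 0 32  2
 0 64  8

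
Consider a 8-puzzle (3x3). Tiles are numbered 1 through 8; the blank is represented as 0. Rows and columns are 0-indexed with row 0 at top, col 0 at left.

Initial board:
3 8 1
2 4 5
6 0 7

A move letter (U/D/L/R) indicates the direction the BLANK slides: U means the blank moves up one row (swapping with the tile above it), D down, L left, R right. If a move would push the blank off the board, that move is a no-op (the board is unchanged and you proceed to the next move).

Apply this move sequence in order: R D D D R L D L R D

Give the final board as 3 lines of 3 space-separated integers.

Answer: 3 8 1
2 4 5
6 0 7

Derivation:
After move 1 (R):
3 8 1
2 4 5
6 7 0

After move 2 (D):
3 8 1
2 4 5
6 7 0

After move 3 (D):
3 8 1
2 4 5
6 7 0

After move 4 (D):
3 8 1
2 4 5
6 7 0

After move 5 (R):
3 8 1
2 4 5
6 7 0

After move 6 (L):
3 8 1
2 4 5
6 0 7

After move 7 (D):
3 8 1
2 4 5
6 0 7

After move 8 (L):
3 8 1
2 4 5
0 6 7

After move 9 (R):
3 8 1
2 4 5
6 0 7

After move 10 (D):
3 8 1
2 4 5
6 0 7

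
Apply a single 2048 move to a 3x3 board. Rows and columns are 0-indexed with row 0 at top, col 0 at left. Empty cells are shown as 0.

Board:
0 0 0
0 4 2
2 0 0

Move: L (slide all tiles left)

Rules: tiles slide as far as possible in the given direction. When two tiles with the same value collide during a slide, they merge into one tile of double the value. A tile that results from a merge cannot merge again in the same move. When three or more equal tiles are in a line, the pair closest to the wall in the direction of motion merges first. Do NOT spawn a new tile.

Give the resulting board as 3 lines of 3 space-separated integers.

Slide left:
row 0: [0, 0, 0] -> [0, 0, 0]
row 1: [0, 4, 2] -> [4, 2, 0]
row 2: [2, 0, 0] -> [2, 0, 0]

Answer: 0 0 0
4 2 0
2 0 0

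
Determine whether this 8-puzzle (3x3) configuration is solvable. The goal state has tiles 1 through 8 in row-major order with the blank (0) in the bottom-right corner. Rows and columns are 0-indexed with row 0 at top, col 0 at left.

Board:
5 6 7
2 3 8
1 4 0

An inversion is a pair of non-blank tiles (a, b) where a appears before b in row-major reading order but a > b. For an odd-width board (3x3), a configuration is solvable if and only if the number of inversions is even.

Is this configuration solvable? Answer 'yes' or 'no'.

Inversions (pairs i<j in row-major order where tile[i] > tile[j] > 0): 16
16 is even, so the puzzle is solvable.

Answer: yes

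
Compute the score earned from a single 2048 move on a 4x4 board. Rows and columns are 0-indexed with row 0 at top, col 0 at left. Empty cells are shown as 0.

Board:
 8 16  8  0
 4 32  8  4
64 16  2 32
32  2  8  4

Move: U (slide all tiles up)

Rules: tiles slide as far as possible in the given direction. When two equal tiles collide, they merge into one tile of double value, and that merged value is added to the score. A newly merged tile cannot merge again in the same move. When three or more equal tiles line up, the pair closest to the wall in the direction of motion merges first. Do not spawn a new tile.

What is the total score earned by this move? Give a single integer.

Answer: 16

Derivation:
Slide up:
col 0: [8, 4, 64, 32] -> [8, 4, 64, 32]  score +0 (running 0)
col 1: [16, 32, 16, 2] -> [16, 32, 16, 2]  score +0 (running 0)
col 2: [8, 8, 2, 8] -> [16, 2, 8, 0]  score +16 (running 16)
col 3: [0, 4, 32, 4] -> [4, 32, 4, 0]  score +0 (running 16)
Board after move:
 8 16 16  4
 4 32  2 32
64 16  8  4
32  2  0  0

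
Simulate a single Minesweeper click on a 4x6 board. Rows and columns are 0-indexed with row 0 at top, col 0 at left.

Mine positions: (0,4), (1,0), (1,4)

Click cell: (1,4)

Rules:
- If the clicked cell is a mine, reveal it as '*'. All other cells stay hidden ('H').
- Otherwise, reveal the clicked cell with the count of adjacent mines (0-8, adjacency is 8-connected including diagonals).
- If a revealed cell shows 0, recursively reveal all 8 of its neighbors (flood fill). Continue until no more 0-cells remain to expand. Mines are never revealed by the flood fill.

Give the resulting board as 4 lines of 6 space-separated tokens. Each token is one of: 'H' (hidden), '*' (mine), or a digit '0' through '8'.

H H H H H H
H H H H * H
H H H H H H
H H H H H H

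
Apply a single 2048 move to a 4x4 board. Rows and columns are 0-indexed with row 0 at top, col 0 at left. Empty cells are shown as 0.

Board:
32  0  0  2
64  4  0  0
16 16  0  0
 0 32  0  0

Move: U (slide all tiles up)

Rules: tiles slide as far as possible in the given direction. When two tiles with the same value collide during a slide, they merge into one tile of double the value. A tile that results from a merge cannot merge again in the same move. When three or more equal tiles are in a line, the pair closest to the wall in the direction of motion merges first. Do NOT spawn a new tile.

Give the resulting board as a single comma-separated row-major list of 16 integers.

Answer: 32, 4, 0, 2, 64, 16, 0, 0, 16, 32, 0, 0, 0, 0, 0, 0

Derivation:
Slide up:
col 0: [32, 64, 16, 0] -> [32, 64, 16, 0]
col 1: [0, 4, 16, 32] -> [4, 16, 32, 0]
col 2: [0, 0, 0, 0] -> [0, 0, 0, 0]
col 3: [2, 0, 0, 0] -> [2, 0, 0, 0]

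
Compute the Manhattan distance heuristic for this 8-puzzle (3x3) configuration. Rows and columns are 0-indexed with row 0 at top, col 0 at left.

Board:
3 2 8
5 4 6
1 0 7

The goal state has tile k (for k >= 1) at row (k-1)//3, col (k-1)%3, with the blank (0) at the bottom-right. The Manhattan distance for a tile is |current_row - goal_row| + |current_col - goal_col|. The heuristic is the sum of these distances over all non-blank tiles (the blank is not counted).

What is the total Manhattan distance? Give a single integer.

Answer: 11

Derivation:
Tile 3: (0,0)->(0,2) = 2
Tile 2: (0,1)->(0,1) = 0
Tile 8: (0,2)->(2,1) = 3
Tile 5: (1,0)->(1,1) = 1
Tile 4: (1,1)->(1,0) = 1
Tile 6: (1,2)->(1,2) = 0
Tile 1: (2,0)->(0,0) = 2
Tile 7: (2,2)->(2,0) = 2
Sum: 2 + 0 + 3 + 1 + 1 + 0 + 2 + 2 = 11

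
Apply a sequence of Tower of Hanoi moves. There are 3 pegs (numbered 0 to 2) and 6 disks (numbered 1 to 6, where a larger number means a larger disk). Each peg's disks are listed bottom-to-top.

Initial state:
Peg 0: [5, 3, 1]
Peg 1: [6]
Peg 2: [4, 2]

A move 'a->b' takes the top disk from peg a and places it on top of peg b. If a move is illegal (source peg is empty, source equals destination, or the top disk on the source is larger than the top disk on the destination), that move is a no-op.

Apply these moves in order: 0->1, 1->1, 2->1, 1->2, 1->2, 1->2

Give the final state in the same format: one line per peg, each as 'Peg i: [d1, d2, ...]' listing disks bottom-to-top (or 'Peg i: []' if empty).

Answer: Peg 0: [5, 3]
Peg 1: [6]
Peg 2: [4, 2, 1]

Derivation:
After move 1 (0->1):
Peg 0: [5, 3]
Peg 1: [6, 1]
Peg 2: [4, 2]

After move 2 (1->1):
Peg 0: [5, 3]
Peg 1: [6, 1]
Peg 2: [4, 2]

After move 3 (2->1):
Peg 0: [5, 3]
Peg 1: [6, 1]
Peg 2: [4, 2]

After move 4 (1->2):
Peg 0: [5, 3]
Peg 1: [6]
Peg 2: [4, 2, 1]

After move 5 (1->2):
Peg 0: [5, 3]
Peg 1: [6]
Peg 2: [4, 2, 1]

After move 6 (1->2):
Peg 0: [5, 3]
Peg 1: [6]
Peg 2: [4, 2, 1]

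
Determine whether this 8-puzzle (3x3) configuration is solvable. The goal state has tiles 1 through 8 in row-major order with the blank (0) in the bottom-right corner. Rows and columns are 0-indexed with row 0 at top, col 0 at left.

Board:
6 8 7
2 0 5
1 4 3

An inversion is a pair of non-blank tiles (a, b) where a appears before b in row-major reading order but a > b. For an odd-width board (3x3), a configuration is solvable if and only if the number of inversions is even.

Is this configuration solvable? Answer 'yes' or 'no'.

Inversions (pairs i<j in row-major order where tile[i] > tile[j] > 0): 21
21 is odd, so the puzzle is not solvable.

Answer: no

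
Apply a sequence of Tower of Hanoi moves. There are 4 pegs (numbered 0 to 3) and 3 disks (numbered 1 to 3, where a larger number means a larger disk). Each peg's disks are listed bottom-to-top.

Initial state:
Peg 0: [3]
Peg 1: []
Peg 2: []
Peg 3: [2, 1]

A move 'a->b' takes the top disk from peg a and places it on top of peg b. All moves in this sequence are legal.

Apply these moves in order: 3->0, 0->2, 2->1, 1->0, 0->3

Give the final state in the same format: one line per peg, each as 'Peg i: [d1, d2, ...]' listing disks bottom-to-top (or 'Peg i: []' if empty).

Answer: Peg 0: [3]
Peg 1: []
Peg 2: []
Peg 3: [2, 1]

Derivation:
After move 1 (3->0):
Peg 0: [3, 1]
Peg 1: []
Peg 2: []
Peg 3: [2]

After move 2 (0->2):
Peg 0: [3]
Peg 1: []
Peg 2: [1]
Peg 3: [2]

After move 3 (2->1):
Peg 0: [3]
Peg 1: [1]
Peg 2: []
Peg 3: [2]

After move 4 (1->0):
Peg 0: [3, 1]
Peg 1: []
Peg 2: []
Peg 3: [2]

After move 5 (0->3):
Peg 0: [3]
Peg 1: []
Peg 2: []
Peg 3: [2, 1]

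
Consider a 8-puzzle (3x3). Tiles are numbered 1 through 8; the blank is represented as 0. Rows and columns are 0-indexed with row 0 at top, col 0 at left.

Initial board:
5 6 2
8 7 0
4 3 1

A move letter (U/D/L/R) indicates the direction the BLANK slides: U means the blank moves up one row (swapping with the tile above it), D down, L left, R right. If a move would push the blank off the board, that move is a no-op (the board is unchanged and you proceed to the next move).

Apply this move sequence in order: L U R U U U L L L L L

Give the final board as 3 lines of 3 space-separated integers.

After move 1 (L):
5 6 2
8 0 7
4 3 1

After move 2 (U):
5 0 2
8 6 7
4 3 1

After move 3 (R):
5 2 0
8 6 7
4 3 1

After move 4 (U):
5 2 0
8 6 7
4 3 1

After move 5 (U):
5 2 0
8 6 7
4 3 1

After move 6 (U):
5 2 0
8 6 7
4 3 1

After move 7 (L):
5 0 2
8 6 7
4 3 1

After move 8 (L):
0 5 2
8 6 7
4 3 1

After move 9 (L):
0 5 2
8 6 7
4 3 1

After move 10 (L):
0 5 2
8 6 7
4 3 1

After move 11 (L):
0 5 2
8 6 7
4 3 1

Answer: 0 5 2
8 6 7
4 3 1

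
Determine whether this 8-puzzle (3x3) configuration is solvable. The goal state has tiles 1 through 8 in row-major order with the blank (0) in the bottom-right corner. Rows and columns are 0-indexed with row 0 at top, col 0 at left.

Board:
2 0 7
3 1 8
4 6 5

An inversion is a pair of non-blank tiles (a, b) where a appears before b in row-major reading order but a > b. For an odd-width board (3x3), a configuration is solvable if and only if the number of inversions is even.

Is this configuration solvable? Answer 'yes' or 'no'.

Inversions (pairs i<j in row-major order where tile[i] > tile[j] > 0): 11
11 is odd, so the puzzle is not solvable.

Answer: no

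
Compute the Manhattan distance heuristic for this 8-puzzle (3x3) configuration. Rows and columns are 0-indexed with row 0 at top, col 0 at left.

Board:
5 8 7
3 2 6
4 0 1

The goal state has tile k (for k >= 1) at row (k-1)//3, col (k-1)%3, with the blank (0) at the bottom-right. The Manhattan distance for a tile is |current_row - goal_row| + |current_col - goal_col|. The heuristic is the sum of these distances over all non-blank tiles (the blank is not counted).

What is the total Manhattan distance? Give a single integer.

Tile 5: (0,0)->(1,1) = 2
Tile 8: (0,1)->(2,1) = 2
Tile 7: (0,2)->(2,0) = 4
Tile 3: (1,0)->(0,2) = 3
Tile 2: (1,1)->(0,1) = 1
Tile 6: (1,2)->(1,2) = 0
Tile 4: (2,0)->(1,0) = 1
Tile 1: (2,2)->(0,0) = 4
Sum: 2 + 2 + 4 + 3 + 1 + 0 + 1 + 4 = 17

Answer: 17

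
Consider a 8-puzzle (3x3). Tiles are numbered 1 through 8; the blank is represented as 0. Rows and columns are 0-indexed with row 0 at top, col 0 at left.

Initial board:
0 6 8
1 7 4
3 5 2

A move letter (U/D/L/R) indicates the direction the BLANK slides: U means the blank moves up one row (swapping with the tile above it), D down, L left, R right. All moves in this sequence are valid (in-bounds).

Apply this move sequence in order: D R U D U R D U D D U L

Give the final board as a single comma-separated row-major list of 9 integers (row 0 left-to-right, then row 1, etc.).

After move 1 (D):
1 6 8
0 7 4
3 5 2

After move 2 (R):
1 6 8
7 0 4
3 5 2

After move 3 (U):
1 0 8
7 6 4
3 5 2

After move 4 (D):
1 6 8
7 0 4
3 5 2

After move 5 (U):
1 0 8
7 6 4
3 5 2

After move 6 (R):
1 8 0
7 6 4
3 5 2

After move 7 (D):
1 8 4
7 6 0
3 5 2

After move 8 (U):
1 8 0
7 6 4
3 5 2

After move 9 (D):
1 8 4
7 6 0
3 5 2

After move 10 (D):
1 8 4
7 6 2
3 5 0

After move 11 (U):
1 8 4
7 6 0
3 5 2

After move 12 (L):
1 8 4
7 0 6
3 5 2

Answer: 1, 8, 4, 7, 0, 6, 3, 5, 2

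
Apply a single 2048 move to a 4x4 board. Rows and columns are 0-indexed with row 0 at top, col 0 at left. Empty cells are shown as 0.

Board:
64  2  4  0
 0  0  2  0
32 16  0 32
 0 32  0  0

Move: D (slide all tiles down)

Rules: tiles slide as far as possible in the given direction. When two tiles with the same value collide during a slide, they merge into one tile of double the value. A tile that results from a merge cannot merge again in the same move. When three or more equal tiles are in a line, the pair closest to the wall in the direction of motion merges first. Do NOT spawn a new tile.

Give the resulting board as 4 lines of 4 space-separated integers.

Slide down:
col 0: [64, 0, 32, 0] -> [0, 0, 64, 32]
col 1: [2, 0, 16, 32] -> [0, 2, 16, 32]
col 2: [4, 2, 0, 0] -> [0, 0, 4, 2]
col 3: [0, 0, 32, 0] -> [0, 0, 0, 32]

Answer:  0  0  0  0
 0  2  0  0
64 16  4  0
32 32  2 32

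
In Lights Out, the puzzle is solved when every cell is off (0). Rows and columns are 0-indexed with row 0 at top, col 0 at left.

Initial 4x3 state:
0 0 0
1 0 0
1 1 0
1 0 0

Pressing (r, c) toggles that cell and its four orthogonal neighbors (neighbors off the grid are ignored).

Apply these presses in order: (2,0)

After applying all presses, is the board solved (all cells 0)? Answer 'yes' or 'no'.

After press 1 at (2,0):
0 0 0
0 0 0
0 0 0
0 0 0

Lights still on: 0

Answer: yes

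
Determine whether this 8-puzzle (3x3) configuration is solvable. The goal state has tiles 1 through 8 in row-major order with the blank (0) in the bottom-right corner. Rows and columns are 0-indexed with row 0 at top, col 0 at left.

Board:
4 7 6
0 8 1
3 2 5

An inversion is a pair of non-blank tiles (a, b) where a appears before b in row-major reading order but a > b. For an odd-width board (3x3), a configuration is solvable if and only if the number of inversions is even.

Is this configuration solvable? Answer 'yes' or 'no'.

Answer: no

Derivation:
Inversions (pairs i<j in row-major order where tile[i] > tile[j] > 0): 17
17 is odd, so the puzzle is not solvable.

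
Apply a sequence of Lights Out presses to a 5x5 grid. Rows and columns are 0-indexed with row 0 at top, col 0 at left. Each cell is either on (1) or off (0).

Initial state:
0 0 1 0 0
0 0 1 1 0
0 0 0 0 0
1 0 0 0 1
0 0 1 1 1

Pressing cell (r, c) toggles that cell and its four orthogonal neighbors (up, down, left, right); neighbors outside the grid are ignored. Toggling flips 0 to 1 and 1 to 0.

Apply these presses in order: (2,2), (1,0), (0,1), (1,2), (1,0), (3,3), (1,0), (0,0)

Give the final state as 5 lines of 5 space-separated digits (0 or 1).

Answer: 1 0 1 0 0
0 1 1 0 0
1 1 0 0 0
1 0 0 1 0
0 0 1 0 1

Derivation:
After press 1 at (2,2):
0 0 1 0 0
0 0 0 1 0
0 1 1 1 0
1 0 1 0 1
0 0 1 1 1

After press 2 at (1,0):
1 0 1 0 0
1 1 0 1 0
1 1 1 1 0
1 0 1 0 1
0 0 1 1 1

After press 3 at (0,1):
0 1 0 0 0
1 0 0 1 0
1 1 1 1 0
1 0 1 0 1
0 0 1 1 1

After press 4 at (1,2):
0 1 1 0 0
1 1 1 0 0
1 1 0 1 0
1 0 1 0 1
0 0 1 1 1

After press 5 at (1,0):
1 1 1 0 0
0 0 1 0 0
0 1 0 1 0
1 0 1 0 1
0 0 1 1 1

After press 6 at (3,3):
1 1 1 0 0
0 0 1 0 0
0 1 0 0 0
1 0 0 1 0
0 0 1 0 1

After press 7 at (1,0):
0 1 1 0 0
1 1 1 0 0
1 1 0 0 0
1 0 0 1 0
0 0 1 0 1

After press 8 at (0,0):
1 0 1 0 0
0 1 1 0 0
1 1 0 0 0
1 0 0 1 0
0 0 1 0 1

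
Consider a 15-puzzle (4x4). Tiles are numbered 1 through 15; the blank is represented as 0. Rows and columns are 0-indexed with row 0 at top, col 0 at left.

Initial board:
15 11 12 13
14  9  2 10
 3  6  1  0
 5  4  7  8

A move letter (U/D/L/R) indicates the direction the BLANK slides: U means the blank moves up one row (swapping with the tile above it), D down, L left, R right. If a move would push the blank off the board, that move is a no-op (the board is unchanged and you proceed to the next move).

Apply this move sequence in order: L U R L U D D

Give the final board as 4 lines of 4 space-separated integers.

After move 1 (L):
15 11 12 13
14  9  2 10
 3  6  0  1
 5  4  7  8

After move 2 (U):
15 11 12 13
14  9  0 10
 3  6  2  1
 5  4  7  8

After move 3 (R):
15 11 12 13
14  9 10  0
 3  6  2  1
 5  4  7  8

After move 4 (L):
15 11 12 13
14  9  0 10
 3  6  2  1
 5  4  7  8

After move 5 (U):
15 11  0 13
14  9 12 10
 3  6  2  1
 5  4  7  8

After move 6 (D):
15 11 12 13
14  9  0 10
 3  6  2  1
 5  4  7  8

After move 7 (D):
15 11 12 13
14  9  2 10
 3  6  0  1
 5  4  7  8

Answer: 15 11 12 13
14  9  2 10
 3  6  0  1
 5  4  7  8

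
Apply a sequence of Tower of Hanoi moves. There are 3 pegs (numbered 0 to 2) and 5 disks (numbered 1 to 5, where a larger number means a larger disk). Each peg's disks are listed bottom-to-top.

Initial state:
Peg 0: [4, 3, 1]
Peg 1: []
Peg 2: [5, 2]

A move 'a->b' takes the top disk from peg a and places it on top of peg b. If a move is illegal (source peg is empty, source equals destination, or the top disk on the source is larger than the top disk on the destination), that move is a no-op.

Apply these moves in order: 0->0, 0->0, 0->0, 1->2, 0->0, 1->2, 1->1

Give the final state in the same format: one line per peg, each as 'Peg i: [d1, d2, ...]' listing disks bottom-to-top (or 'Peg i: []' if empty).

Answer: Peg 0: [4, 3, 1]
Peg 1: []
Peg 2: [5, 2]

Derivation:
After move 1 (0->0):
Peg 0: [4, 3, 1]
Peg 1: []
Peg 2: [5, 2]

After move 2 (0->0):
Peg 0: [4, 3, 1]
Peg 1: []
Peg 2: [5, 2]

After move 3 (0->0):
Peg 0: [4, 3, 1]
Peg 1: []
Peg 2: [5, 2]

After move 4 (1->2):
Peg 0: [4, 3, 1]
Peg 1: []
Peg 2: [5, 2]

After move 5 (0->0):
Peg 0: [4, 3, 1]
Peg 1: []
Peg 2: [5, 2]

After move 6 (1->2):
Peg 0: [4, 3, 1]
Peg 1: []
Peg 2: [5, 2]

After move 7 (1->1):
Peg 0: [4, 3, 1]
Peg 1: []
Peg 2: [5, 2]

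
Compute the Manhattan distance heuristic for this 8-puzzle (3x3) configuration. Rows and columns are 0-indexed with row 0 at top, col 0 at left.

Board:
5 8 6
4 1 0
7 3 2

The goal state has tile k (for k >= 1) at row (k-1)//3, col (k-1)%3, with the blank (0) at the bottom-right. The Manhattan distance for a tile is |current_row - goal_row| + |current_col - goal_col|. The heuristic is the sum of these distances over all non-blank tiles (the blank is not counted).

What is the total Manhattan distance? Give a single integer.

Answer: 13

Derivation:
Tile 5: (0,0)->(1,1) = 2
Tile 8: (0,1)->(2,1) = 2
Tile 6: (0,2)->(1,2) = 1
Tile 4: (1,0)->(1,0) = 0
Tile 1: (1,1)->(0,0) = 2
Tile 7: (2,0)->(2,0) = 0
Tile 3: (2,1)->(0,2) = 3
Tile 2: (2,2)->(0,1) = 3
Sum: 2 + 2 + 1 + 0 + 2 + 0 + 3 + 3 = 13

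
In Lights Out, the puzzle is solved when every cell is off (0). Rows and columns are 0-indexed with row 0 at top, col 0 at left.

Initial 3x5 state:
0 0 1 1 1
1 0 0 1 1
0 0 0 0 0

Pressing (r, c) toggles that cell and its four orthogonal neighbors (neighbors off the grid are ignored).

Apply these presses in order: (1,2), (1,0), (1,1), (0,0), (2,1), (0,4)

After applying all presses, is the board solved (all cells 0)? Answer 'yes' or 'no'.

Answer: yes

Derivation:
After press 1 at (1,2):
0 0 0 1 1
1 1 1 0 1
0 0 1 0 0

After press 2 at (1,0):
1 0 0 1 1
0 0 1 0 1
1 0 1 0 0

After press 3 at (1,1):
1 1 0 1 1
1 1 0 0 1
1 1 1 0 0

After press 4 at (0,0):
0 0 0 1 1
0 1 0 0 1
1 1 1 0 0

After press 5 at (2,1):
0 0 0 1 1
0 0 0 0 1
0 0 0 0 0

After press 6 at (0,4):
0 0 0 0 0
0 0 0 0 0
0 0 0 0 0

Lights still on: 0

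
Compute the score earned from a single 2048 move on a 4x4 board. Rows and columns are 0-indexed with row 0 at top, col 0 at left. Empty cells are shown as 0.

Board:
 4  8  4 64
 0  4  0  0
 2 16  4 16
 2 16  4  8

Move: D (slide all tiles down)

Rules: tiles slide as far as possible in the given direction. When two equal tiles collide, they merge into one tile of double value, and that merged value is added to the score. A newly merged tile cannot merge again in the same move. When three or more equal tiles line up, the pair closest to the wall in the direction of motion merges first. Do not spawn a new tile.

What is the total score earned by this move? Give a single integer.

Slide down:
col 0: [4, 0, 2, 2] -> [0, 0, 4, 4]  score +4 (running 4)
col 1: [8, 4, 16, 16] -> [0, 8, 4, 32]  score +32 (running 36)
col 2: [4, 0, 4, 4] -> [0, 0, 4, 8]  score +8 (running 44)
col 3: [64, 0, 16, 8] -> [0, 64, 16, 8]  score +0 (running 44)
Board after move:
 0  0  0  0
 0  8  0 64
 4  4  4 16
 4 32  8  8

Answer: 44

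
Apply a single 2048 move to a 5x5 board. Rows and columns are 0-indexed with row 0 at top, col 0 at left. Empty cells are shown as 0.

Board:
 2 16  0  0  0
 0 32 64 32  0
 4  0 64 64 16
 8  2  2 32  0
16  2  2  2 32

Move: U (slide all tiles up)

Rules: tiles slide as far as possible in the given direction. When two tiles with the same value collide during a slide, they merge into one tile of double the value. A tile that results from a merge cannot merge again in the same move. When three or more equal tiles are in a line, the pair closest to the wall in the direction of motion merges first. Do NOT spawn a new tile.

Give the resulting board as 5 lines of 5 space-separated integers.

Answer:   2  16 128  32  16
  4  32   4  64  32
  8   4   0  32   0
 16   0   0   2   0
  0   0   0   0   0

Derivation:
Slide up:
col 0: [2, 0, 4, 8, 16] -> [2, 4, 8, 16, 0]
col 1: [16, 32, 0, 2, 2] -> [16, 32, 4, 0, 0]
col 2: [0, 64, 64, 2, 2] -> [128, 4, 0, 0, 0]
col 3: [0, 32, 64, 32, 2] -> [32, 64, 32, 2, 0]
col 4: [0, 0, 16, 0, 32] -> [16, 32, 0, 0, 0]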